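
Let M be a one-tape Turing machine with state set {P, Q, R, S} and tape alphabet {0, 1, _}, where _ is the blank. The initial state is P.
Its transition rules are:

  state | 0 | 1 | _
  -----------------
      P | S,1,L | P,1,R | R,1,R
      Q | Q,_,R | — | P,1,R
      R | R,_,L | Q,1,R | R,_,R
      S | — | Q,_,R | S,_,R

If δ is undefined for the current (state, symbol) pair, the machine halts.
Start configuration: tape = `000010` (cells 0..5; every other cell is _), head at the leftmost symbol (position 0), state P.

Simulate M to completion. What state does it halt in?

Q

state=P head=0 tape=_[0]00010   (P,0)→(S,1,L)
state=S head=-1 tape=[_]100010   (S,_)→(S,_,R)
state=S head=0 tape=_[1]00010   (S,1)→(Q,_,R)
state=Q head=1 tape=__[0]0010   (Q,0)→(Q,_,R)
state=Q head=2 tape=___[0]010   (Q,0)→(Q,_,R)
state=Q head=3 tape=____[0]10   (Q,0)→(Q,_,R)
state=Q head=4 tape=_____[1]0
No transition is defined for (Q, 1); M halts in state Q.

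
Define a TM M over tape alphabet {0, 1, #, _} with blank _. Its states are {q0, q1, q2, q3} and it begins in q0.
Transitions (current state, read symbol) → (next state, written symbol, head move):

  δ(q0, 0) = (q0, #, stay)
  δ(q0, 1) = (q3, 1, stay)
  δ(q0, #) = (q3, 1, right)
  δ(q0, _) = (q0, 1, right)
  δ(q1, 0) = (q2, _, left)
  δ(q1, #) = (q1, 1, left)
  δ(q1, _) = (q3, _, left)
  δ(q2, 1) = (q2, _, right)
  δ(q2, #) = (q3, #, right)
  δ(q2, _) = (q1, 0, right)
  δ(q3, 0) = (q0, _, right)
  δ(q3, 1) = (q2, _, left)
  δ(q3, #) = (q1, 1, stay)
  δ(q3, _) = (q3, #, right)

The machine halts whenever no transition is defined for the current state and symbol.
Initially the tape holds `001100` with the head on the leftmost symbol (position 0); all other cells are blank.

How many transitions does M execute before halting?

q0 | [0]01100   read 0 → write #, move stay, go to q0
q0 | [#]01100   read # → write 1, move right, go to q3
q3 | 1[0]1100   read 0 → write _, move right, go to q0
q0 | 1_[1]100   read 1 → write 1, move stay, go to q3
q3 | 1_[1]100   read 1 → write _, move left, go to q2
q2 | 1[_]_100   read _ → write 0, move right, go to q1
q1 | 10[_]100   read _ → write _, move left, go to q3
q3 | 1[0]_100   read 0 → write _, move right, go to q0
q0 | 1_[_]100   read _ → write 1, move right, go to q0
q0 | 1_1[1]00   read 1 → write 1, move stay, go to q3
q3 | 1_1[1]00   read 1 → write _, move left, go to q2
q2 | 1_[1]_00   read 1 → write _, move right, go to q2
q2 | 1__[_]00   read _ → write 0, move right, go to q1
q1 | 1__0[0]0   read 0 → write _, move left, go to q2
q2 | 1__[0]_0
M halts after 14 transitions.

14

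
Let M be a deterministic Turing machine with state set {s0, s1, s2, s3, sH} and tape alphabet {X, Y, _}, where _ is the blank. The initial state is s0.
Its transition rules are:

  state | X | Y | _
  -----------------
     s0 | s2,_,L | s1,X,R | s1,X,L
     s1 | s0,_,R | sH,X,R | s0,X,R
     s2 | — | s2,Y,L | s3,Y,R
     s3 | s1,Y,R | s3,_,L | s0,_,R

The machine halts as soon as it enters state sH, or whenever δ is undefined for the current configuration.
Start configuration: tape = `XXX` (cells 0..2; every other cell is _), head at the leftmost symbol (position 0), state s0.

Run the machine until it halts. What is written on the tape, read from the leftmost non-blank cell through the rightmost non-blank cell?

s0 | _[X]XX_   read X → write _, move L, go to s2
s2 | [_]_XX_   read _ → write Y, move R, go to s3
s3 | Y[_]XX_   read _ → write _, move R, go to s0
s0 | Y_[X]X_   read X → write _, move L, go to s2
s2 | Y[_]_X_   read _ → write Y, move R, go to s3
s3 | YY[_]X_   read _ → write _, move R, go to s0
s0 | YY_[X]_   read X → write _, move L, go to s2
s2 | YY[_]__   read _ → write Y, move R, go to s3
s3 | YYY[_]_   read _ → write _, move R, go to s0
s0 | YYY_[_]   read _ → write X, move L, go to s1
s1 | YYY[_]X   read _ → write X, move R, go to s0
s0 | YYYX[X]   read X → write _, move L, go to s2
s2 | YYY[X]_
The non-blank tape span at halt is YYYX.

YYYX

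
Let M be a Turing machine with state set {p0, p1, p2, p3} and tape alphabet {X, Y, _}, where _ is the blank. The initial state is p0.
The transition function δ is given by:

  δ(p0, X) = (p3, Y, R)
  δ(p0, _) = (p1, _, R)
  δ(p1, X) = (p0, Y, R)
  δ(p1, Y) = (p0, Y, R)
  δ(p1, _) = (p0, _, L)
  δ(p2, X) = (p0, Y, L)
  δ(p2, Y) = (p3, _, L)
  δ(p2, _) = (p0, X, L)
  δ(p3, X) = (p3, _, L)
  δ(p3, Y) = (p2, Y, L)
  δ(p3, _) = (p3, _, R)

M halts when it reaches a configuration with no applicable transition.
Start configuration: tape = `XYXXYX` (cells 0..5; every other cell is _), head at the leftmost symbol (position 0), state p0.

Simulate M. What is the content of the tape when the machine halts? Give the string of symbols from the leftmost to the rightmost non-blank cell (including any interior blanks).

state=p0 head=0 tape=_[X]YXXYX   (p0,X)→(p3,Y,R)
state=p3 head=1 tape=_Y[Y]XXYX   (p3,Y)→(p2,Y,L)
state=p2 head=0 tape=_[Y]YXXYX   (p2,Y)→(p3,_,L)
state=p3 head=-1 tape=[_]_YXXYX   (p3,_)→(p3,_,R)
state=p3 head=0 tape=_[_]YXXYX   (p3,_)→(p3,_,R)
state=p3 head=1 tape=__[Y]XXYX   (p3,Y)→(p2,Y,L)
state=p2 head=0 tape=_[_]YXXYX   (p2,_)→(p0,X,L)
state=p0 head=-1 tape=[_]XYXXYX   (p0,_)→(p1,_,R)
state=p1 head=0 tape=_[X]YXXYX   (p1,X)→(p0,Y,R)
state=p0 head=1 tape=_Y[Y]XXYX
The non-blank tape span at halt is YYXXYX.

YYXXYX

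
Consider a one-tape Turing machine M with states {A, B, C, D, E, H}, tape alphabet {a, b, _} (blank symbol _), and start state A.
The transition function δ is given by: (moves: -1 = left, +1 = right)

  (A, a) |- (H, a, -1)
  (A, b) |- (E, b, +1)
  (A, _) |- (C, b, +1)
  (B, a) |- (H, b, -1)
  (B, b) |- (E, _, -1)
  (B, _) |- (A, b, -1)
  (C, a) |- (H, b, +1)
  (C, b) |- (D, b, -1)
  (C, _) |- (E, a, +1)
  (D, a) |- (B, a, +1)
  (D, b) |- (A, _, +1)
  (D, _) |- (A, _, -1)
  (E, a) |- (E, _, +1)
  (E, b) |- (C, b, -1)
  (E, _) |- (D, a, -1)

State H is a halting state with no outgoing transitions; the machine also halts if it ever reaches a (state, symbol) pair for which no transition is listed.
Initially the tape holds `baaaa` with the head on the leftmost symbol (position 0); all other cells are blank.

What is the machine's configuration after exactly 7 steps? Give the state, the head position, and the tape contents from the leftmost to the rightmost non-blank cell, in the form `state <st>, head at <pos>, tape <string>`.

state A, head at 3, tape b____a

state=A head=0 tape=[b]aaaa_   (A,b)→(E,b,+1)
state=E head=1 tape=b[a]aaa_   (E,a)→(E,_,+1)
state=E head=2 tape=b_[a]aa_   (E,a)→(E,_,+1)
state=E head=3 tape=b__[a]a_   (E,a)→(E,_,+1)
state=E head=4 tape=b___[a]_   (E,a)→(E,_,+1)
state=E head=5 tape=b____[_]   (E,_)→(D,a,-1)
state=D head=4 tape=b___[_]a   (D,_)→(A,_,-1)
state=A head=3 tape=b__[_]_a
After 7 steps: state A, head at 3, tape b____a.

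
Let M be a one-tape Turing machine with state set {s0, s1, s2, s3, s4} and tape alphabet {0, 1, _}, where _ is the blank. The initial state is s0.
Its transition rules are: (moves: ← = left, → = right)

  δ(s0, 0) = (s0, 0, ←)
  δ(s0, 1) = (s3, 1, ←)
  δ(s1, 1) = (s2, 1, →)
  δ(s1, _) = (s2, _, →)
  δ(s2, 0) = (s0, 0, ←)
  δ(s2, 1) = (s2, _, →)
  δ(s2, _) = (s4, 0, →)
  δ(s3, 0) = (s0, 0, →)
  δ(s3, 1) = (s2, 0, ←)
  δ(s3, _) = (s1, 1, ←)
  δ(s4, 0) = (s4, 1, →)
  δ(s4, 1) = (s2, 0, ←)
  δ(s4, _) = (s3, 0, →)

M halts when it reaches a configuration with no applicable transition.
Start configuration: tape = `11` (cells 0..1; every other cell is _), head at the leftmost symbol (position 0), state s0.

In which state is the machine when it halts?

state=s0 head=0 tape=__[1]1___   (s0,1)→(s3,1,←)
state=s3 head=-1 tape=_[_]11___   (s3,_)→(s1,1,←)
state=s1 head=-2 tape=[_]111___   (s1,_)→(s2,_,→)
state=s2 head=-1 tape=_[1]11___   (s2,1)→(s2,_,→)
state=s2 head=0 tape=__[1]1___   (s2,1)→(s2,_,→)
state=s2 head=1 tape=___[1]___   (s2,1)→(s2,_,→)
state=s2 head=2 tape=____[_]__   (s2,_)→(s4,0,→)
state=s4 head=3 tape=____0[_]_   (s4,_)→(s3,0,→)
state=s3 head=4 tape=____00[_]   (s3,_)→(s1,1,←)
state=s1 head=3 tape=____0[0]1
No transition is defined for (s1, 0); M halts in state s1.

s1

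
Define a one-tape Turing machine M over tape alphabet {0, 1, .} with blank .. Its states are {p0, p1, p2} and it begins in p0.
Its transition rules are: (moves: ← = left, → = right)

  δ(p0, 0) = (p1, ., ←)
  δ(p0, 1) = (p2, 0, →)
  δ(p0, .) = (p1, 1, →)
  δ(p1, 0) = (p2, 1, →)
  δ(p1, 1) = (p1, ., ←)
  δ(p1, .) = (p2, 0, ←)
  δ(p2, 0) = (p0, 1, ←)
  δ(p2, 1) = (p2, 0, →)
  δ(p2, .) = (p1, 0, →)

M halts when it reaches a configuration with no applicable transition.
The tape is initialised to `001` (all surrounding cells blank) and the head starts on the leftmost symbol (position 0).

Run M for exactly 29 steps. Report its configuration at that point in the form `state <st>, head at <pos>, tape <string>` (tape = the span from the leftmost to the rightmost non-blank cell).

state p2, head at 5, tape 0111101

p0 | ..[0]01...   read 0 → write ., move ←, go to p1
p1 | .[.].01...   read . → write 0, move ←, go to p2
p2 | [.]0.01...   read . → write 0, move →, go to p1
p1 | 0[0].01...   read 0 → write 1, move →, go to p2
p2 | 01[.]01...   read . → write 0, move →, go to p1
p1 | 010[0]1...   read 0 → write 1, move →, go to p2
p2 | 0101[1]...   read 1 → write 0, move →, go to p2
p2 | 01010[.]..   read . → write 0, move →, go to p1
p1 | 010100[.].   read . → write 0, move ←, go to p2
p2 | 01010[0]0.   read 0 → write 1, move ←, go to p0
p0 | 0101[0]10.   read 0 → write ., move ←, go to p1
p1 | 010[1].10.   read 1 → write ., move ←, go to p1
p1 | 01[0]..10.   read 0 → write 1, move →, go to p2
p2 | 011[.].10.   read . → write 0, move →, go to p1
p1 | 0110[.]10.   read . → write 0, move ←, go to p2
p2 | 011[0]010.   read 0 → write 1, move ←, go to p0
p0 | 01[1]1010.   read 1 → write 0, move →, go to p2
p2 | 010[1]010.   read 1 → write 0, move →, go to p2
p2 | 0100[0]10.   read 0 → write 1, move ←, go to p0
p0 | 010[0]110.   read 0 → write ., move ←, go to p1
p1 | 01[0].110.   read 0 → write 1, move →, go to p2
p2 | 011[.]110.   read . → write 0, move →, go to p1
p1 | 0110[1]10.   read 1 → write ., move ←, go to p1
p1 | 011[0].10.   read 0 → write 1, move →, go to p2
p2 | 0111[.]10.   read . → write 0, move →, go to p1
p1 | 01110[1]0.   read 1 → write ., move ←, go to p1
p1 | 0111[0].0.   read 0 → write 1, move →, go to p2
p2 | 01111[.]0.   read . → write 0, move →, go to p1
p1 | 011110[0].   read 0 → write 1, move →, go to p2
p2 | 0111101[.]
After 29 steps: state p2, head at 5, tape 0111101.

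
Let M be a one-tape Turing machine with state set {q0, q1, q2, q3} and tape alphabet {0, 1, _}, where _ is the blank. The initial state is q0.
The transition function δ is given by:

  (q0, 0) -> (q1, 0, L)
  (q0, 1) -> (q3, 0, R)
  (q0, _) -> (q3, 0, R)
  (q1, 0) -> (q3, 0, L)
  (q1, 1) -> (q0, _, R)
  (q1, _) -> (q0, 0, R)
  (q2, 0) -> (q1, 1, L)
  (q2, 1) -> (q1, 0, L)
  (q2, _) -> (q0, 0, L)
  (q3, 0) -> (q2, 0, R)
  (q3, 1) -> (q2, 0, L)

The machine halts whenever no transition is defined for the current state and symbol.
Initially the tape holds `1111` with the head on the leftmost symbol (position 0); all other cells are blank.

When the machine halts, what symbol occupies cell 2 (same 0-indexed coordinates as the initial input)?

q0 | __[1]111   read 1 → write 0, move R, go to q3
q3 | __0[1]11   read 1 → write 0, move L, go to q2
q2 | __[0]011   read 0 → write 1, move L, go to q1
q1 | _[_]1011   read _ → write 0, move R, go to q0
q0 | _0[1]011   read 1 → write 0, move R, go to q3
q3 | _00[0]11   read 0 → write 0, move R, go to q2
q2 | _000[1]1   read 1 → write 0, move L, go to q1
q1 | _00[0]01   read 0 → write 0, move L, go to q3
q3 | _0[0]001   read 0 → write 0, move R, go to q2
q2 | _00[0]01   read 0 → write 1, move L, go to q1
q1 | _0[0]101   read 0 → write 0, move L, go to q3
q3 | _[0]0101   read 0 → write 0, move R, go to q2
q2 | _0[0]101   read 0 → write 1, move L, go to q1
q1 | _[0]1101   read 0 → write 0, move L, go to q3
q3 | [_]01101
Cell 2 holds 0 when M halts.

0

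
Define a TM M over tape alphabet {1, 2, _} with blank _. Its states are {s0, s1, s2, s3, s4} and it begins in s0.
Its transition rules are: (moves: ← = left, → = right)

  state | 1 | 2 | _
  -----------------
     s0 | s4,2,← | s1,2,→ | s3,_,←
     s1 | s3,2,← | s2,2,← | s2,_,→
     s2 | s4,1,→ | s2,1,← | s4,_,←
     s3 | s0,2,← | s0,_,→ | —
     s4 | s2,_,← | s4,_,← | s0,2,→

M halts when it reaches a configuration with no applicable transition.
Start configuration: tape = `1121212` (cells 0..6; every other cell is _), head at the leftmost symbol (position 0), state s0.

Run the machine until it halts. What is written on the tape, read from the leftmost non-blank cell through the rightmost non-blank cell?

121212

state=s0 head=0 tape=__[1]121212   (s0,1)→(s4,2,←)
state=s4 head=-1 tape=_[_]2121212   (s4,_)→(s0,2,→)
state=s0 head=0 tape=_2[2]121212   (s0,2)→(s1,2,→)
state=s1 head=1 tape=_22[1]21212   (s1,1)→(s3,2,←)
state=s3 head=0 tape=_2[2]221212   (s3,2)→(s0,_,→)
state=s0 head=1 tape=_2_[2]21212   (s0,2)→(s1,2,→)
state=s1 head=2 tape=_2_2[2]1212   (s1,2)→(s2,2,←)
state=s2 head=1 tape=_2_[2]21212   (s2,2)→(s2,1,←)
state=s2 head=0 tape=_2[_]121212   (s2,_)→(s4,_,←)
state=s4 head=-1 tape=_[2]_121212   (s4,2)→(s4,_,←)
state=s4 head=-2 tape=[_]__121212   (s4,_)→(s0,2,→)
state=s0 head=-1 tape=2[_]_121212   (s0,_)→(s3,_,←)
state=s3 head=-2 tape=[2]__121212   (s3,2)→(s0,_,→)
state=s0 head=-1 tape=_[_]_121212   (s0,_)→(s3,_,←)
state=s3 head=-2 tape=[_]__121212
The non-blank tape span at halt is 121212.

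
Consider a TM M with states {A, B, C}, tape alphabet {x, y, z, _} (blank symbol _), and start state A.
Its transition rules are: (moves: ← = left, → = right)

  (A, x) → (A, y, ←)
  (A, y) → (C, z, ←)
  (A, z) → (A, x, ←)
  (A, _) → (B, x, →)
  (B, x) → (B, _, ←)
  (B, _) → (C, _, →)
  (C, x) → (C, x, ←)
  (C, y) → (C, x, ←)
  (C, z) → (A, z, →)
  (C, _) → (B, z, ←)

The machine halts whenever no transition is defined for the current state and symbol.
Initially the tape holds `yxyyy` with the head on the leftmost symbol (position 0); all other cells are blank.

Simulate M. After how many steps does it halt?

A | ___[y]xyyy   read y → write z, move ←, go to C
C | __[_]zxyyy   read _ → write z, move ←, go to B
B | _[_]zzxyyy   read _ → write _, move →, go to C
C | __[z]zxyyy   read z → write z, move →, go to A
A | __z[z]xyyy   read z → write x, move ←, go to A
A | __[z]xxyyy   read z → write x, move ←, go to A
A | _[_]xxxyyy   read _ → write x, move →, go to B
B | _x[x]xxyyy   read x → write _, move ←, go to B
B | _[x]_xxyyy   read x → write _, move ←, go to B
B | [_]__xxyyy   read _ → write _, move →, go to C
C | _[_]_xxyyy   read _ → write z, move ←, go to B
B | [_]z_xxyyy   read _ → write _, move →, go to C
C | _[z]_xxyyy   read z → write z, move →, go to A
A | _z[_]xxyyy   read _ → write x, move →, go to B
B | _zx[x]xyyy   read x → write _, move ←, go to B
B | _z[x]_xyyy   read x → write _, move ←, go to B
B | _[z]__xyyy
M halts after 16 transitions.

16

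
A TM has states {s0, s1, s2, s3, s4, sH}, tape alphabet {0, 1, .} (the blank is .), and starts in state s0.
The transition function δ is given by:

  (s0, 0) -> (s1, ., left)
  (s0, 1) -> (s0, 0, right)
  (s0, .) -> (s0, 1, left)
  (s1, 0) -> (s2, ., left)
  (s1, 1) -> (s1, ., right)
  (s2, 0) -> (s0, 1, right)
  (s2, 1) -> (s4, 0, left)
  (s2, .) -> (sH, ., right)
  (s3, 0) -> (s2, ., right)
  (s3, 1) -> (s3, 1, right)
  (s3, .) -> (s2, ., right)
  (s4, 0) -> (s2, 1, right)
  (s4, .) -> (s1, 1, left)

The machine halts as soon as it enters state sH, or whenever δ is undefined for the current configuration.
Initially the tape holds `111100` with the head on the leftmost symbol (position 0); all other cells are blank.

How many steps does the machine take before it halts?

s0 | .[1]11100   read 1 → write 0, move right, go to s0
s0 | .0[1]1100   read 1 → write 0, move right, go to s0
s0 | .00[1]100   read 1 → write 0, move right, go to s0
s0 | .000[1]00   read 1 → write 0, move right, go to s0
s0 | .0000[0]0   read 0 → write ., move left, go to s1
s1 | .000[0].0   read 0 → write ., move left, go to s2
s2 | .00[0]..0   read 0 → write 1, move right, go to s0
s0 | .001[.].0   read . → write 1, move left, go to s0
s0 | .00[1]1.0   read 1 → write 0, move right, go to s0
s0 | .000[1].0   read 1 → write 0, move right, go to s0
s0 | .0000[.]0   read . → write 1, move left, go to s0
s0 | .000[0]10   read 0 → write ., move left, go to s1
s1 | .00[0].10   read 0 → write ., move left, go to s2
s2 | .0[0]..10   read 0 → write 1, move right, go to s0
s0 | .01[.].10   read . → write 1, move left, go to s0
s0 | .0[1]1.10   read 1 → write 0, move right, go to s0
s0 | .00[1].10   read 1 → write 0, move right, go to s0
s0 | .000[.]10   read . → write 1, move left, go to s0
s0 | .00[0]110   read 0 → write ., move left, go to s1
s1 | .0[0].110   read 0 → write ., move left, go to s2
s2 | .[0]..110   read 0 → write 1, move right, go to s0
s0 | .1[.].110   read . → write 1, move left, go to s0
s0 | .[1]1.110   read 1 → write 0, move right, go to s0
s0 | .0[1].110   read 1 → write 0, move right, go to s0
s0 | .00[.]110   read . → write 1, move left, go to s0
s0 | .0[0]1110   read 0 → write ., move left, go to s1
s1 | .[0].1110   read 0 → write ., move left, go to s2
s2 | [.]..1110   read . → write ., move right, go to sH
sH | .[.].1110
M halts after 28 transitions.

28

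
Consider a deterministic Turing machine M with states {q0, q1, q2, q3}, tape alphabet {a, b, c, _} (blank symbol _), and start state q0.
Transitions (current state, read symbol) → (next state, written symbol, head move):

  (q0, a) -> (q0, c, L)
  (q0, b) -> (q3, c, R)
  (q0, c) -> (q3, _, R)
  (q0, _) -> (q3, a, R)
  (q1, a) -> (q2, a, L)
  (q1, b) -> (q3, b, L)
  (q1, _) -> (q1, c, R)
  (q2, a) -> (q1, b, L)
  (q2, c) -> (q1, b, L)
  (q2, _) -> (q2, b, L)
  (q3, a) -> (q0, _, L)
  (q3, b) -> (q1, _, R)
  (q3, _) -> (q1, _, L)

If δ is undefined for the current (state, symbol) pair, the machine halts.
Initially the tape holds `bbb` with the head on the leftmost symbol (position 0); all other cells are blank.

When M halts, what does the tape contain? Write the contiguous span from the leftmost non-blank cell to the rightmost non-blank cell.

c_b

q0 | [b]bb   read b → write c, move R, go to q3
q3 | c[b]b   read b → write _, move R, go to q1
q1 | c_[b]   read b → write b, move L, go to q3
q3 | c[_]b   read _ → write _, move L, go to q1
q1 | [c]_b
The non-blank tape span at halt is c_b.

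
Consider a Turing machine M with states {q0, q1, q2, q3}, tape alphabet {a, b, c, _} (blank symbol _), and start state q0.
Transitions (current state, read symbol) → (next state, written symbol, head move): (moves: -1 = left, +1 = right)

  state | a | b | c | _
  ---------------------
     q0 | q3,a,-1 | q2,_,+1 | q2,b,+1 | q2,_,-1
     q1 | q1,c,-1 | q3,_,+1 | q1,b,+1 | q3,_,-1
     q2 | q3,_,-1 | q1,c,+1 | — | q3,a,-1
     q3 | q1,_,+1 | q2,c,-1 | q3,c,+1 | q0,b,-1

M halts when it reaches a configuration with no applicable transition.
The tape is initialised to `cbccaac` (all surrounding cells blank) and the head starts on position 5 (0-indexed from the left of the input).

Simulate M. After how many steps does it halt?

q0 | cbcca[a]c_   read a → write a, move -1, go to q3
q3 | cbcc[a]ac_   read a → write _, move +1, go to q1
q1 | cbcc_[a]c_   read a → write c, move -1, go to q1
q1 | cbcc[_]cc_   read _ → write _, move -1, go to q3
q3 | cbc[c]_cc_   read c → write c, move +1, go to q3
q3 | cbcc[_]cc_   read _ → write b, move -1, go to q0
q0 | cbc[c]bcc_   read c → write b, move +1, go to q2
q2 | cbcb[b]cc_   read b → write c, move +1, go to q1
q1 | cbcbc[c]c_   read c → write b, move +1, go to q1
q1 | cbcbcb[c]_   read c → write b, move +1, go to q1
q1 | cbcbcbb[_]   read _ → write _, move -1, go to q3
q3 | cbcbcb[b]_   read b → write c, move -1, go to q2
q2 | cbcbc[b]c_   read b → write c, move +1, go to q1
q1 | cbcbcc[c]_   read c → write b, move +1, go to q1
q1 | cbcbccb[_]   read _ → write _, move -1, go to q3
q3 | cbcbcc[b]_   read b → write c, move -1, go to q2
q2 | cbcbc[c]c_
M halts after 16 transitions.

16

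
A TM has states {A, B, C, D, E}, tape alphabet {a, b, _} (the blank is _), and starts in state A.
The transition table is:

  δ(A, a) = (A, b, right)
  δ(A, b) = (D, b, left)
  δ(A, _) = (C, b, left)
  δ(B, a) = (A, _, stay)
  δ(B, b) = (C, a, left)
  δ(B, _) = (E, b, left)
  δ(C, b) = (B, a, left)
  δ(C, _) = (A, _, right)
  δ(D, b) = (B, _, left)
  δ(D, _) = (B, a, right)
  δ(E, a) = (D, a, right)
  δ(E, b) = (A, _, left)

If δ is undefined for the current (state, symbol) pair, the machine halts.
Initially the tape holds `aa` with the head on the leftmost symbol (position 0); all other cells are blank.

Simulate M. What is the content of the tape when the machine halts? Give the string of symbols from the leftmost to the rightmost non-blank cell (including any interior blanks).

state=A head=0 tape=__[a]a_   (A,a)→(A,b,right)
state=A head=1 tape=__b[a]_   (A,a)→(A,b,right)
state=A head=2 tape=__bb[_]   (A,_)→(C,b,left)
state=C head=1 tape=__b[b]b   (C,b)→(B,a,left)
state=B head=0 tape=__[b]ab   (B,b)→(C,a,left)
state=C head=-1 tape=_[_]aab   (C,_)→(A,_,right)
state=A head=0 tape=__[a]ab   (A,a)→(A,b,right)
state=A head=1 tape=__b[a]b   (A,a)→(A,b,right)
state=A head=2 tape=__bb[b]   (A,b)→(D,b,left)
state=D head=1 tape=__b[b]b   (D,b)→(B,_,left)
state=B head=0 tape=__[b]_b   (B,b)→(C,a,left)
state=C head=-1 tape=_[_]a_b   (C,_)→(A,_,right)
state=A head=0 tape=__[a]_b   (A,a)→(A,b,right)
state=A head=1 tape=__b[_]b   (A,_)→(C,b,left)
state=C head=0 tape=__[b]bb   (C,b)→(B,a,left)
state=B head=-1 tape=_[_]abb   (B,_)→(E,b,left)
state=E head=-2 tape=[_]babb
The non-blank tape span at halt is babb.

babb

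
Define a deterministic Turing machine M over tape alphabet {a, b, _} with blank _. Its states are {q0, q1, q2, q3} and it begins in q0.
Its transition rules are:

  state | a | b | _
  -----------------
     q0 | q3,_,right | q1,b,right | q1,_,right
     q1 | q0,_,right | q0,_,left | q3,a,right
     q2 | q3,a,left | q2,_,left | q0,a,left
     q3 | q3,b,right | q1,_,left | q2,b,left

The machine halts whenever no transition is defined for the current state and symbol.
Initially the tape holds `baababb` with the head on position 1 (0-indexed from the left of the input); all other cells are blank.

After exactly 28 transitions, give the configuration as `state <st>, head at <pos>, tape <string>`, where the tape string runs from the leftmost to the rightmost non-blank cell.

state=q0 head=1 tape=__b[a]ababb   (q0,a)→(q3,_,right)
state=q3 head=2 tape=__b_[a]babb   (q3,a)→(q3,b,right)
state=q3 head=3 tape=__b_b[b]abb   (q3,b)→(q1,_,left)
state=q1 head=2 tape=__b_[b]_abb   (q1,b)→(q0,_,left)
state=q0 head=1 tape=__b[_]__abb   (q0,_)→(q1,_,right)
state=q1 head=2 tape=__b_[_]_abb   (q1,_)→(q3,a,right)
state=q3 head=3 tape=__b_a[_]abb   (q3,_)→(q2,b,left)
state=q2 head=2 tape=__b_[a]babb   (q2,a)→(q3,a,left)
state=q3 head=1 tape=__b[_]ababb   (q3,_)→(q2,b,left)
state=q2 head=0 tape=__[b]bababb   (q2,b)→(q2,_,left)
state=q2 head=-1 tape=_[_]_bababb   (q2,_)→(q0,a,left)
state=q0 head=-2 tape=[_]a_bababb   (q0,_)→(q1,_,right)
state=q1 head=-1 tape=_[a]_bababb   (q1,a)→(q0,_,right)
state=q0 head=0 tape=__[_]bababb   (q0,_)→(q1,_,right)
state=q1 head=1 tape=___[b]ababb   (q1,b)→(q0,_,left)
state=q0 head=0 tape=__[_]_ababb   (q0,_)→(q1,_,right)
state=q1 head=1 tape=___[_]ababb   (q1,_)→(q3,a,right)
state=q3 head=2 tape=___a[a]babb   (q3,a)→(q3,b,right)
state=q3 head=3 tape=___ab[b]abb   (q3,b)→(q1,_,left)
state=q1 head=2 tape=___a[b]_abb   (q1,b)→(q0,_,left)
state=q0 head=1 tape=___[a]__abb   (q0,a)→(q3,_,right)
state=q3 head=2 tape=____[_]_abb   (q3,_)→(q2,b,left)
state=q2 head=1 tape=___[_]b_abb   (q2,_)→(q0,a,left)
state=q0 head=0 tape=__[_]ab_abb   (q0,_)→(q1,_,right)
state=q1 head=1 tape=___[a]b_abb   (q1,a)→(q0,_,right)
state=q0 head=2 tape=____[b]_abb   (q0,b)→(q1,b,right)
state=q1 head=3 tape=____b[_]abb   (q1,_)→(q3,a,right)
state=q3 head=4 tape=____ba[a]bb   (q3,a)→(q3,b,right)
state=q3 head=5 tape=____bab[b]b
After 28 steps: state q3, head at 5, tape babbb.

state q3, head at 5, tape babbb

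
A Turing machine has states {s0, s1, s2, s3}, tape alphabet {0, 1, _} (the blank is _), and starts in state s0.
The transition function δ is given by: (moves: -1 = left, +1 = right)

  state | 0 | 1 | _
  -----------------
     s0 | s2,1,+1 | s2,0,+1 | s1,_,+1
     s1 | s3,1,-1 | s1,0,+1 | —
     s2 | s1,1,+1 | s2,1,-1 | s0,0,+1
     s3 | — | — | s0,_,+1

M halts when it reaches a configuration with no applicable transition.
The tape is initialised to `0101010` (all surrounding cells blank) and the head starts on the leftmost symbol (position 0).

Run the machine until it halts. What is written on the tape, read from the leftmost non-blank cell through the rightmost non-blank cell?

state=s0 head=0 tape=_[0]101010   (s0,0)→(s2,1,+1)
state=s2 head=1 tape=_1[1]01010   (s2,1)→(s2,1,-1)
state=s2 head=0 tape=_[1]101010   (s2,1)→(s2,1,-1)
state=s2 head=-1 tape=[_]1101010   (s2,_)→(s0,0,+1)
state=s0 head=0 tape=0[1]101010   (s0,1)→(s2,0,+1)
state=s2 head=1 tape=00[1]01010   (s2,1)→(s2,1,-1)
state=s2 head=0 tape=0[0]101010   (s2,0)→(s1,1,+1)
state=s1 head=1 tape=01[1]01010   (s1,1)→(s1,0,+1)
state=s1 head=2 tape=010[0]1010   (s1,0)→(s3,1,-1)
state=s3 head=1 tape=01[0]11010
The non-blank tape span at halt is 01011010.

01011010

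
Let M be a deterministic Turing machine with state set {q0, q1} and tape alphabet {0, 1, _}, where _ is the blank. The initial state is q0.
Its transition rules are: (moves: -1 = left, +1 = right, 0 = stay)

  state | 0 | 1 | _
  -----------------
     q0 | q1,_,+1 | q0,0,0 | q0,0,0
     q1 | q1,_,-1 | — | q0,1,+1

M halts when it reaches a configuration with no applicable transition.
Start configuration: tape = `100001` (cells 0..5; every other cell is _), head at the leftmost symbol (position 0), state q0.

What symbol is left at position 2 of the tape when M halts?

state=q0 head=0 tape=[1]00001   (q0,1)→(q0,0,0)
state=q0 head=0 tape=[0]00001   (q0,0)→(q1,_,+1)
state=q1 head=1 tape=_[0]0001   (q1,0)→(q1,_,-1)
state=q1 head=0 tape=[_]_0001   (q1,_)→(q0,1,+1)
state=q0 head=1 tape=1[_]0001   (q0,_)→(q0,0,0)
state=q0 head=1 tape=1[0]0001   (q0,0)→(q1,_,+1)
state=q1 head=2 tape=1_[0]001   (q1,0)→(q1,_,-1)
state=q1 head=1 tape=1[_]_001   (q1,_)→(q0,1,+1)
state=q0 head=2 tape=11[_]001   (q0,_)→(q0,0,0)
state=q0 head=2 tape=11[0]001   (q0,0)→(q1,_,+1)
state=q1 head=3 tape=11_[0]01   (q1,0)→(q1,_,-1)
state=q1 head=2 tape=11[_]_01   (q1,_)→(q0,1,+1)
state=q0 head=3 tape=111[_]01   (q0,_)→(q0,0,0)
state=q0 head=3 tape=111[0]01   (q0,0)→(q1,_,+1)
state=q1 head=4 tape=111_[0]1   (q1,0)→(q1,_,-1)
state=q1 head=3 tape=111[_]_1   (q1,_)→(q0,1,+1)
state=q0 head=4 tape=1111[_]1   (q0,_)→(q0,0,0)
state=q0 head=4 tape=1111[0]1   (q0,0)→(q1,_,+1)
state=q1 head=5 tape=1111_[1]
Cell 2 holds 1 when M halts.

1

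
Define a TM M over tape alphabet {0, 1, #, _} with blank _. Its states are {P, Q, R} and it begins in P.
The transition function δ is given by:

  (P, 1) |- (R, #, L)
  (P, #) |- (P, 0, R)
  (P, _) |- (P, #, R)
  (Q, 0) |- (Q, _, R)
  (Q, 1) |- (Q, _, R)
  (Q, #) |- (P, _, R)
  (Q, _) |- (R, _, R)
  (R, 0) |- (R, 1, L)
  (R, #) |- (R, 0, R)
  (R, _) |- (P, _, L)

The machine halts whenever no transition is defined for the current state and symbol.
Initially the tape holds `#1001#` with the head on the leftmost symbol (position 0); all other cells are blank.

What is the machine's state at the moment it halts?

P | __[#]1001#   read # → write 0, move R, go to P
P | __0[1]001#   read 1 → write #, move L, go to R
R | __[0]#001#   read 0 → write 1, move L, go to R
R | _[_]1#001#   read _ → write _, move L, go to P
P | [_]_1#001#   read _ → write #, move R, go to P
P | #[_]1#001#   read _ → write #, move R, go to P
P | ##[1]#001#   read 1 → write #, move L, go to R
R | #[#]##001#   read # → write 0, move R, go to R
R | #0[#]#001#   read # → write 0, move R, go to R
R | #00[#]001#   read # → write 0, move R, go to R
R | #000[0]01#   read 0 → write 1, move L, go to R
R | #00[0]101#   read 0 → write 1, move L, go to R
R | #0[0]1101#   read 0 → write 1, move L, go to R
R | #[0]11101#   read 0 → write 1, move L, go to R
R | [#]111101#   read # → write 0, move R, go to R
R | 0[1]11101#
No transition is defined for (R, 1); M halts in state R.

R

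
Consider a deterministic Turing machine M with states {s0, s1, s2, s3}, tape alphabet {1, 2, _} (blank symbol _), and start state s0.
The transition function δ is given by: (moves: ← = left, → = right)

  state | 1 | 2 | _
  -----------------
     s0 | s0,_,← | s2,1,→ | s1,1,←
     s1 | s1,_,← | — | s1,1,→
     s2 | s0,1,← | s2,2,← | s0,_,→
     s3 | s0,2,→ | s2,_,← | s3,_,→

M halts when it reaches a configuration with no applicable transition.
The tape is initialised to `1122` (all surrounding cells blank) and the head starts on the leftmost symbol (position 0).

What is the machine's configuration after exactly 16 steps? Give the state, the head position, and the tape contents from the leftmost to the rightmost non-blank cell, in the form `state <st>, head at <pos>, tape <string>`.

state s1, head at -2, tape 11____22

s0 | ____[1]122   read 1 → write _, move ←, go to s0
s0 | ___[_]_122   read _ → write 1, move ←, go to s1
s1 | __[_]1_122   read _ → write 1, move →, go to s1
s1 | __1[1]_122   read 1 → write _, move ←, go to s1
s1 | __[1]__122   read 1 → write _, move ←, go to s1
s1 | _[_]___122   read _ → write 1, move →, go to s1
s1 | _1[_]__122   read _ → write 1, move →, go to s1
s1 | _11[_]_122   read _ → write 1, move →, go to s1
s1 | _111[_]122   read _ → write 1, move →, go to s1
s1 | _1111[1]22   read 1 → write _, move ←, go to s1
s1 | _111[1]_22   read 1 → write _, move ←, go to s1
s1 | _11[1]__22   read 1 → write _, move ←, go to s1
s1 | _1[1]___22   read 1 → write _, move ←, go to s1
s1 | _[1]____22   read 1 → write _, move ←, go to s1
s1 | [_]_____22   read _ → write 1, move →, go to s1
s1 | 1[_]____22   read _ → write 1, move →, go to s1
s1 | 11[_]___22
After 16 steps: state s1, head at -2, tape 11____22.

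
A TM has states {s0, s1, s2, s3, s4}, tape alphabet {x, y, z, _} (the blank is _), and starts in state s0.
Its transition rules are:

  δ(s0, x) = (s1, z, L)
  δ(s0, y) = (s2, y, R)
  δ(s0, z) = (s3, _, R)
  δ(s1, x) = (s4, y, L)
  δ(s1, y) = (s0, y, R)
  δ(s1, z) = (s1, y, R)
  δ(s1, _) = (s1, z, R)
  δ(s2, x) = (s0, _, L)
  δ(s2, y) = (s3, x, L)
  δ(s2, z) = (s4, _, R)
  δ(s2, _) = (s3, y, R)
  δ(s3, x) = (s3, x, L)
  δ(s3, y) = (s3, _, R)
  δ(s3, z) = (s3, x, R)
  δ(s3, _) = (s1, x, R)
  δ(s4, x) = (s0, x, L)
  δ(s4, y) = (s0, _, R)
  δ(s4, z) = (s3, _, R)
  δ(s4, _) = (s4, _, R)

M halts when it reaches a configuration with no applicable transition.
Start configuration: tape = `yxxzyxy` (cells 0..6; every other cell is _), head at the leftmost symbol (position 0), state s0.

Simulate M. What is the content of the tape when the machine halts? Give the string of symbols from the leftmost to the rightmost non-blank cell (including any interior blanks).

yyz_xyy

state=s0 head=0 tape=[y]xxzyxy   (s0,y)→(s2,y,R)
state=s2 head=1 tape=y[x]xzyxy   (s2,x)→(s0,_,L)
state=s0 head=0 tape=[y]_xzyxy   (s0,y)→(s2,y,R)
state=s2 head=1 tape=y[_]xzyxy   (s2,_)→(s3,y,R)
state=s3 head=2 tape=yy[x]zyxy   (s3,x)→(s3,x,L)
state=s3 head=1 tape=y[y]xzyxy   (s3,y)→(s3,_,R)
state=s3 head=2 tape=y_[x]zyxy   (s3,x)→(s3,x,L)
state=s3 head=1 tape=y[_]xzyxy   (s3,_)→(s1,x,R)
state=s1 head=2 tape=yx[x]zyxy   (s1,x)→(s4,y,L)
state=s4 head=1 tape=y[x]yzyxy   (s4,x)→(s0,x,L)
state=s0 head=0 tape=[y]xyzyxy   (s0,y)→(s2,y,R)
state=s2 head=1 tape=y[x]yzyxy   (s2,x)→(s0,_,L)
state=s0 head=0 tape=[y]_yzyxy   (s0,y)→(s2,y,R)
state=s2 head=1 tape=y[_]yzyxy   (s2,_)→(s3,y,R)
state=s3 head=2 tape=yy[y]zyxy   (s3,y)→(s3,_,R)
state=s3 head=3 tape=yy_[z]yxy   (s3,z)→(s3,x,R)
state=s3 head=4 tape=yy_x[y]xy   (s3,y)→(s3,_,R)
state=s3 head=5 tape=yy_x_[x]y   (s3,x)→(s3,x,L)
state=s3 head=4 tape=yy_x[_]xy   (s3,_)→(s1,x,R)
state=s1 head=5 tape=yy_xx[x]y   (s1,x)→(s4,y,L)
state=s4 head=4 tape=yy_x[x]yy   (s4,x)→(s0,x,L)
state=s0 head=3 tape=yy_[x]xyy   (s0,x)→(s1,z,L)
state=s1 head=2 tape=yy[_]zxyy   (s1,_)→(s1,z,R)
state=s1 head=3 tape=yyz[z]xyy   (s1,z)→(s1,y,R)
state=s1 head=4 tape=yyzy[x]yy   (s1,x)→(s4,y,L)
state=s4 head=3 tape=yyz[y]yyy   (s4,y)→(s0,_,R)
state=s0 head=4 tape=yyz_[y]yy   (s0,y)→(s2,y,R)
state=s2 head=5 tape=yyz_y[y]y   (s2,y)→(s3,x,L)
state=s3 head=4 tape=yyz_[y]xy   (s3,y)→(s3,_,R)
state=s3 head=5 tape=yyz__[x]y   (s3,x)→(s3,x,L)
state=s3 head=4 tape=yyz_[_]xy   (s3,_)→(s1,x,R)
state=s1 head=5 tape=yyz_x[x]y   (s1,x)→(s4,y,L)
state=s4 head=4 tape=yyz_[x]yy   (s4,x)→(s0,x,L)
state=s0 head=3 tape=yyz[_]xyy
The non-blank tape span at halt is yyz_xyy.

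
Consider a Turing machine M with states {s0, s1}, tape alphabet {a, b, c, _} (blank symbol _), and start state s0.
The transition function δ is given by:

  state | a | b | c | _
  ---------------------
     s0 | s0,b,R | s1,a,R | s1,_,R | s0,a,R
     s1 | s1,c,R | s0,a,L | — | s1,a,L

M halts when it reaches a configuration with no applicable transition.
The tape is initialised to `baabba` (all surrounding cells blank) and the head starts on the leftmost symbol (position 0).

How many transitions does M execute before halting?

11

state=s0 head=0 tape=[b]aabba_   (s0,b)→(s1,a,R)
state=s1 head=1 tape=a[a]abba_   (s1,a)→(s1,c,R)
state=s1 head=2 tape=ac[a]bba_   (s1,a)→(s1,c,R)
state=s1 head=3 tape=acc[b]ba_   (s1,b)→(s0,a,L)
state=s0 head=2 tape=ac[c]aba_   (s0,c)→(s1,_,R)
state=s1 head=3 tape=ac_[a]ba_   (s1,a)→(s1,c,R)
state=s1 head=4 tape=ac_c[b]a_   (s1,b)→(s0,a,L)
state=s0 head=3 tape=ac_[c]aa_   (s0,c)→(s1,_,R)
state=s1 head=4 tape=ac__[a]a_   (s1,a)→(s1,c,R)
state=s1 head=5 tape=ac__c[a]_   (s1,a)→(s1,c,R)
state=s1 head=6 tape=ac__cc[_]   (s1,_)→(s1,a,L)
state=s1 head=5 tape=ac__c[c]a
M halts after 11 transitions.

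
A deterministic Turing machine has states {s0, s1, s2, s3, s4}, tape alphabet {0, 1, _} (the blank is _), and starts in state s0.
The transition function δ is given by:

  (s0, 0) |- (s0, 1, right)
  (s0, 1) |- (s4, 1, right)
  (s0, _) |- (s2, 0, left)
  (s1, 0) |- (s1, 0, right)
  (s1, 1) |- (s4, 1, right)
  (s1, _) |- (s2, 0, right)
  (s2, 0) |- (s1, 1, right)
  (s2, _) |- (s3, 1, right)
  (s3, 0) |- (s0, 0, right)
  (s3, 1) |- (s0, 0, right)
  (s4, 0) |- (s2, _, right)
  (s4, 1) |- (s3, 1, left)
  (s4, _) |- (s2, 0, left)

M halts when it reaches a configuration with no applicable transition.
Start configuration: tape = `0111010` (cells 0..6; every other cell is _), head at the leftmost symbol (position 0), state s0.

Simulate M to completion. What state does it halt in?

state=s0 head=0 tape=[0]111010   (s0,0)→(s0,1,right)
state=s0 head=1 tape=1[1]11010   (s0,1)→(s4,1,right)
state=s4 head=2 tape=11[1]1010   (s4,1)→(s3,1,left)
state=s3 head=1 tape=1[1]11010   (s3,1)→(s0,0,right)
state=s0 head=2 tape=10[1]1010   (s0,1)→(s4,1,right)
state=s4 head=3 tape=101[1]010   (s4,1)→(s3,1,left)
state=s3 head=2 tape=10[1]1010   (s3,1)→(s0,0,right)
state=s0 head=3 tape=100[1]010   (s0,1)→(s4,1,right)
state=s4 head=4 tape=1001[0]10   (s4,0)→(s2,_,right)
state=s2 head=5 tape=1001_[1]0
No transition is defined for (s2, 1); M halts in state s2.

s2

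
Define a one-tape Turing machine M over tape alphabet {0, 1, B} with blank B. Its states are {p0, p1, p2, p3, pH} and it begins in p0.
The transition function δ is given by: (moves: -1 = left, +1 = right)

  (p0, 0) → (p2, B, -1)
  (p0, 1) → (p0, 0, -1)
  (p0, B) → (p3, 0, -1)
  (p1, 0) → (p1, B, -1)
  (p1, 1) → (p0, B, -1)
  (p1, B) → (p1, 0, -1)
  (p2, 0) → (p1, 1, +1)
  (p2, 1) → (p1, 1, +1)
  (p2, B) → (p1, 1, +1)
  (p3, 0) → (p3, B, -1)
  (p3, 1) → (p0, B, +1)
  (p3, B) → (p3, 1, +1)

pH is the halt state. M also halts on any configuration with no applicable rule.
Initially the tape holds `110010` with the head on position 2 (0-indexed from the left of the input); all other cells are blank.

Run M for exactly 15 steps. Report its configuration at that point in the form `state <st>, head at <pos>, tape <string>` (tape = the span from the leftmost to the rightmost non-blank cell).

state p3, head at -1, tape 100B0010

state=p0 head=2 tape=BB11[0]010   (p0,0)→(p2,B,-1)
state=p2 head=1 tape=BB1[1]B010   (p2,1)→(p1,1,+1)
state=p1 head=2 tape=BB11[B]010   (p1,B)→(p1,0,-1)
state=p1 head=1 tape=BB1[1]0010   (p1,1)→(p0,B,-1)
state=p0 head=0 tape=BB[1]B0010   (p0,1)→(p0,0,-1)
state=p0 head=-1 tape=B[B]0B0010   (p0,B)→(p3,0,-1)
state=p3 head=-2 tape=[B]00B0010   (p3,B)→(p3,1,+1)
state=p3 head=-1 tape=1[0]0B0010   (p3,0)→(p3,B,-1)
state=p3 head=-2 tape=[1]B0B0010   (p3,1)→(p0,B,+1)
state=p0 head=-1 tape=B[B]0B0010   (p0,B)→(p3,0,-1)
state=p3 head=-2 tape=[B]00B0010   (p3,B)→(p3,1,+1)
state=p3 head=-1 tape=1[0]0B0010   (p3,0)→(p3,B,-1)
state=p3 head=-2 tape=[1]B0B0010   (p3,1)→(p0,B,+1)
state=p0 head=-1 tape=B[B]0B0010   (p0,B)→(p3,0,-1)
state=p3 head=-2 tape=[B]00B0010   (p3,B)→(p3,1,+1)
state=p3 head=-1 tape=1[0]0B0010
After 15 steps: state p3, head at -1, tape 100B0010.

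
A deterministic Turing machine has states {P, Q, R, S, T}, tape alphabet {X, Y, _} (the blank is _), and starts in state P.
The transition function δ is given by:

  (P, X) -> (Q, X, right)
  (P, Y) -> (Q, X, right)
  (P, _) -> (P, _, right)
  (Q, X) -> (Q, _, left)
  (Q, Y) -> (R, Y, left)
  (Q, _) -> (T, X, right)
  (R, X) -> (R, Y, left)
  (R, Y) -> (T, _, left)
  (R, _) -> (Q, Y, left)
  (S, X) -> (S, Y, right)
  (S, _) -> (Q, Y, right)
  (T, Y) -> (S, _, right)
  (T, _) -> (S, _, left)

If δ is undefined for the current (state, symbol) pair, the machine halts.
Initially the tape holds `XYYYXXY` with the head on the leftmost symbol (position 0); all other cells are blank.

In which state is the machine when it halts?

S

P | __[X]YYYXXY   read X → write X, move right, go to Q
Q | __X[Y]YYXXY   read Y → write Y, move left, go to R
R | __[X]YYYXXY   read X → write Y, move left, go to R
R | _[_]YYYYXXY   read _ → write Y, move left, go to Q
Q | [_]YYYYYXXY   read _ → write X, move right, go to T
T | X[Y]YYYYXXY   read Y → write _, move right, go to S
S | X_[Y]YYYXXY
No transition is defined for (S, Y); M halts in state S.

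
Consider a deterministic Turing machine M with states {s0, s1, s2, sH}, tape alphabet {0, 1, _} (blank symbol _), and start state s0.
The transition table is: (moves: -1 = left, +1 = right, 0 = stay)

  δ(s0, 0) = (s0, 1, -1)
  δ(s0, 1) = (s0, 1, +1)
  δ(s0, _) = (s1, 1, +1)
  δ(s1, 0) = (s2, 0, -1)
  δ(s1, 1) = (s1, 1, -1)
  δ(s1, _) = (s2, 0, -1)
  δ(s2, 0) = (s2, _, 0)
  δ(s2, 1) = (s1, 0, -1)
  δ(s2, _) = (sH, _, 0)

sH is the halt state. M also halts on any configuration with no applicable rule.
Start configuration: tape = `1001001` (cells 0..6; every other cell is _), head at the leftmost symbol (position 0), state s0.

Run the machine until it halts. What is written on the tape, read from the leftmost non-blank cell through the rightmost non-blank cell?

s0 | __[1]001001__   read 1 → write 1, move +1, go to s0
s0 | __1[0]01001__   read 0 → write 1, move -1, go to s0
s0 | __[1]101001__   read 1 → write 1, move +1, go to s0
s0 | __1[1]01001__   read 1 → write 1, move +1, go to s0
s0 | __11[0]1001__   read 0 → write 1, move -1, go to s0
s0 | __1[1]11001__   read 1 → write 1, move +1, go to s0
s0 | __11[1]1001__   read 1 → write 1, move +1, go to s0
s0 | __111[1]001__   read 1 → write 1, move +1, go to s0
s0 | __1111[0]01__   read 0 → write 1, move -1, go to s0
s0 | __111[1]101__   read 1 → write 1, move +1, go to s0
s0 | __1111[1]01__   read 1 → write 1, move +1, go to s0
s0 | __11111[0]1__   read 0 → write 1, move -1, go to s0
s0 | __1111[1]11__   read 1 → write 1, move +1, go to s0
s0 | __11111[1]1__   read 1 → write 1, move +1, go to s0
s0 | __111111[1]__   read 1 → write 1, move +1, go to s0
s0 | __1111111[_]_   read _ → write 1, move +1, go to s1
s1 | __11111111[_]   read _ → write 0, move -1, go to s2
s2 | __1111111[1]0   read 1 → write 0, move -1, go to s1
s1 | __111111[1]00   read 1 → write 1, move -1, go to s1
s1 | __11111[1]100   read 1 → write 1, move -1, go to s1
s1 | __1111[1]1100   read 1 → write 1, move -1, go to s1
s1 | __111[1]11100   read 1 → write 1, move -1, go to s1
s1 | __11[1]111100   read 1 → write 1, move -1, go to s1
s1 | __1[1]1111100   read 1 → write 1, move -1, go to s1
s1 | __[1]11111100   read 1 → write 1, move -1, go to s1
s1 | _[_]111111100   read _ → write 0, move -1, go to s2
s2 | [_]0111111100   read _ → write _, move 0, go to sH
sH | [_]0111111100
The non-blank tape span at halt is 0111111100.

0111111100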